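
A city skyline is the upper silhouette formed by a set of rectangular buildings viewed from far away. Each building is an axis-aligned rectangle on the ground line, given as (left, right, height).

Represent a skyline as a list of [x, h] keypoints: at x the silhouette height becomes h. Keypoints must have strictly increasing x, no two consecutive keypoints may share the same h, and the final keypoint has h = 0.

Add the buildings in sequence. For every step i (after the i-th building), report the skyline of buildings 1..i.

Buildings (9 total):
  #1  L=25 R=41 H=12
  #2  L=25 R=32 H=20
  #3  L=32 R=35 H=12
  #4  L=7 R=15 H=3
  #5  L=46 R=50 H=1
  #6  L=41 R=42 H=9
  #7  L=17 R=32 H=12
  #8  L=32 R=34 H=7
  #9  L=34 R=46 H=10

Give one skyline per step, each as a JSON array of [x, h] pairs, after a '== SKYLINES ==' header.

== SKYLINES ==
[[25,12],[41,0]]
[[25,20],[32,12],[41,0]]
[[25,20],[32,12],[41,0]]
[[7,3],[15,0],[25,20],[32,12],[41,0]]
[[7,3],[15,0],[25,20],[32,12],[41,0],[46,1],[50,0]]
[[7,3],[15,0],[25,20],[32,12],[41,9],[42,0],[46,1],[50,0]]
[[7,3],[15,0],[17,12],[25,20],[32,12],[41,9],[42,0],[46,1],[50,0]]
[[7,3],[15,0],[17,12],[25,20],[32,12],[41,9],[42,0],[46,1],[50,0]]
[[7,3],[15,0],[17,12],[25,20],[32,12],[41,10],[46,1],[50,0]]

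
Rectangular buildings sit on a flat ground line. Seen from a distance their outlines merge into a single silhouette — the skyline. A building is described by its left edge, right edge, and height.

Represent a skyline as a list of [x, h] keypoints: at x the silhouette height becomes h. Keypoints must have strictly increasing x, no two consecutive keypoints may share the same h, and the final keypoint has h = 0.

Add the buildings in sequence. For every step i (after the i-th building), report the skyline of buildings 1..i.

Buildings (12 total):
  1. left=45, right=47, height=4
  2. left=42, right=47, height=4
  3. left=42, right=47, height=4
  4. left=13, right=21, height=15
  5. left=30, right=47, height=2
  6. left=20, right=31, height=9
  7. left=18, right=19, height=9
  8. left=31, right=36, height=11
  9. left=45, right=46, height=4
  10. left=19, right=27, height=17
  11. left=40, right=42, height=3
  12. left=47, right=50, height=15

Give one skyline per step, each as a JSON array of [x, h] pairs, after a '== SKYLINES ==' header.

== SKYLINES ==
[[45,4],[47,0]]
[[42,4],[47,0]]
[[42,4],[47,0]]
[[13,15],[21,0],[42,4],[47,0]]
[[13,15],[21,0],[30,2],[42,4],[47,0]]
[[13,15],[21,9],[31,2],[42,4],[47,0]]
[[13,15],[21,9],[31,2],[42,4],[47,0]]
[[13,15],[21,9],[31,11],[36,2],[42,4],[47,0]]
[[13,15],[21,9],[31,11],[36,2],[42,4],[47,0]]
[[13,15],[19,17],[27,9],[31,11],[36,2],[42,4],[47,0]]
[[13,15],[19,17],[27,9],[31,11],[36,2],[40,3],[42,4],[47,0]]
[[13,15],[19,17],[27,9],[31,11],[36,2],[40,3],[42,4],[47,15],[50,0]]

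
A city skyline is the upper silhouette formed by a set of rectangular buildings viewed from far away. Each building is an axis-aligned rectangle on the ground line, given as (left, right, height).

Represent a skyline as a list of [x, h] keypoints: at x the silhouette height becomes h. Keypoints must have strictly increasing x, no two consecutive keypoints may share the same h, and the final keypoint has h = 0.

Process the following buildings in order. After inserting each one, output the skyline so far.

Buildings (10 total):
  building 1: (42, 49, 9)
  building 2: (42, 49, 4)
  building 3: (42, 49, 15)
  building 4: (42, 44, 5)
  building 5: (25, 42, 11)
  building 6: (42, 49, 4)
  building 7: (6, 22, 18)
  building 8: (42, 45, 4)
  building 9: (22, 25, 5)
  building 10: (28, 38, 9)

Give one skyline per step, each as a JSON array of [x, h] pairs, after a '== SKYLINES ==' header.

== SKYLINES ==
[[42,9],[49,0]]
[[42,9],[49,0]]
[[42,15],[49,0]]
[[42,15],[49,0]]
[[25,11],[42,15],[49,0]]
[[25,11],[42,15],[49,0]]
[[6,18],[22,0],[25,11],[42,15],[49,0]]
[[6,18],[22,0],[25,11],[42,15],[49,0]]
[[6,18],[22,5],[25,11],[42,15],[49,0]]
[[6,18],[22,5],[25,11],[42,15],[49,0]]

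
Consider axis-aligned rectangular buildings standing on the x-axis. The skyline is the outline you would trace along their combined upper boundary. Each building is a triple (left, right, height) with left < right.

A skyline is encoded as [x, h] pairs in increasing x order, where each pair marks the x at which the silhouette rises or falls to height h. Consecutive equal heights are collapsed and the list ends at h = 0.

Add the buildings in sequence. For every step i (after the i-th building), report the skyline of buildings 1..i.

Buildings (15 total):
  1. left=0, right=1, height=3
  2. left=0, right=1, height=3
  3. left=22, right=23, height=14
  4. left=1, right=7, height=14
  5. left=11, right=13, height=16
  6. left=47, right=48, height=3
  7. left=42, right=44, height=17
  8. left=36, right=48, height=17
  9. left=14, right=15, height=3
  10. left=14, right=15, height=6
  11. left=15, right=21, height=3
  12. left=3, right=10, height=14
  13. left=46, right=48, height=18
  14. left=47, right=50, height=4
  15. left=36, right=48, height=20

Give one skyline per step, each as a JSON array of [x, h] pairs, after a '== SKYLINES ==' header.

== SKYLINES ==
[[0,3],[1,0]]
[[0,3],[1,0]]
[[0,3],[1,0],[22,14],[23,0]]
[[0,3],[1,14],[7,0],[22,14],[23,0]]
[[0,3],[1,14],[7,0],[11,16],[13,0],[22,14],[23,0]]
[[0,3],[1,14],[7,0],[11,16],[13,0],[22,14],[23,0],[47,3],[48,0]]
[[0,3],[1,14],[7,0],[11,16],[13,0],[22,14],[23,0],[42,17],[44,0],[47,3],[48,0]]
[[0,3],[1,14],[7,0],[11,16],[13,0],[22,14],[23,0],[36,17],[48,0]]
[[0,3],[1,14],[7,0],[11,16],[13,0],[14,3],[15,0],[22,14],[23,0],[36,17],[48,0]]
[[0,3],[1,14],[7,0],[11,16],[13,0],[14,6],[15,0],[22,14],[23,0],[36,17],[48,0]]
[[0,3],[1,14],[7,0],[11,16],[13,0],[14,6],[15,3],[21,0],[22,14],[23,0],[36,17],[48,0]]
[[0,3],[1,14],[10,0],[11,16],[13,0],[14,6],[15,3],[21,0],[22,14],[23,0],[36,17],[48,0]]
[[0,3],[1,14],[10,0],[11,16],[13,0],[14,6],[15,3],[21,0],[22,14],[23,0],[36,17],[46,18],[48,0]]
[[0,3],[1,14],[10,0],[11,16],[13,0],[14,6],[15,3],[21,0],[22,14],[23,0],[36,17],[46,18],[48,4],[50,0]]
[[0,3],[1,14],[10,0],[11,16],[13,0],[14,6],[15,3],[21,0],[22,14],[23,0],[36,20],[48,4],[50,0]]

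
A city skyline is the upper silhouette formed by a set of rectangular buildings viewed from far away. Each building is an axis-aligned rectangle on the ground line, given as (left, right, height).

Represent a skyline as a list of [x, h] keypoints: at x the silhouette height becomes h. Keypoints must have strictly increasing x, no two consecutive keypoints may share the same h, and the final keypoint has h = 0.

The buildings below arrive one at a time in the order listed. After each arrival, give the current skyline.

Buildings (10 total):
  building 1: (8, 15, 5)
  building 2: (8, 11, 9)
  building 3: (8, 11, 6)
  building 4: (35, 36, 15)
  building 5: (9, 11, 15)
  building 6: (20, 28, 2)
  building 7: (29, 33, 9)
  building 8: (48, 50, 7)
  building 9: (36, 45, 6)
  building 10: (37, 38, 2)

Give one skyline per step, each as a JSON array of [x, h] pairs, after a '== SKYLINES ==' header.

== SKYLINES ==
[[8,5],[15,0]]
[[8,9],[11,5],[15,0]]
[[8,9],[11,5],[15,0]]
[[8,9],[11,5],[15,0],[35,15],[36,0]]
[[8,9],[9,15],[11,5],[15,0],[35,15],[36,0]]
[[8,9],[9,15],[11,5],[15,0],[20,2],[28,0],[35,15],[36,0]]
[[8,9],[9,15],[11,5],[15,0],[20,2],[28,0],[29,9],[33,0],[35,15],[36,0]]
[[8,9],[9,15],[11,5],[15,0],[20,2],[28,0],[29,9],[33,0],[35,15],[36,0],[48,7],[50,0]]
[[8,9],[9,15],[11,5],[15,0],[20,2],[28,0],[29,9],[33,0],[35,15],[36,6],[45,0],[48,7],[50,0]]
[[8,9],[9,15],[11,5],[15,0],[20,2],[28,0],[29,9],[33,0],[35,15],[36,6],[45,0],[48,7],[50,0]]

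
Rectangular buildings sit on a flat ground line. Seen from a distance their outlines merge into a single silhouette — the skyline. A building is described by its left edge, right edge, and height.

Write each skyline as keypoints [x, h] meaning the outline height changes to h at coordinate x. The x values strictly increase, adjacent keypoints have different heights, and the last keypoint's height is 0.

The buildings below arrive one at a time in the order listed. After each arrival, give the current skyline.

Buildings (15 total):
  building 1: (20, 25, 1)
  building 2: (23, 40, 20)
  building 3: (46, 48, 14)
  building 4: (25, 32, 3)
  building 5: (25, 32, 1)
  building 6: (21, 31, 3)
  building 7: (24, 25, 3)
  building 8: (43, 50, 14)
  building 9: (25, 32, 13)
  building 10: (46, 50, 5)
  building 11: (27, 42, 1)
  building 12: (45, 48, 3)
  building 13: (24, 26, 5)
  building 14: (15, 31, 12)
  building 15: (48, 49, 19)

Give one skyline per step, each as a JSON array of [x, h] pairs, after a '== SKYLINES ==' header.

== SKYLINES ==
[[20,1],[25,0]]
[[20,1],[23,20],[40,0]]
[[20,1],[23,20],[40,0],[46,14],[48,0]]
[[20,1],[23,20],[40,0],[46,14],[48,0]]
[[20,1],[23,20],[40,0],[46,14],[48,0]]
[[20,1],[21,3],[23,20],[40,0],[46,14],[48,0]]
[[20,1],[21,3],[23,20],[40,0],[46,14],[48,0]]
[[20,1],[21,3],[23,20],[40,0],[43,14],[50,0]]
[[20,1],[21,3],[23,20],[40,0],[43,14],[50,0]]
[[20,1],[21,3],[23,20],[40,0],[43,14],[50,0]]
[[20,1],[21,3],[23,20],[40,1],[42,0],[43,14],[50,0]]
[[20,1],[21,3],[23,20],[40,1],[42,0],[43,14],[50,0]]
[[20,1],[21,3],[23,20],[40,1],[42,0],[43,14],[50,0]]
[[15,12],[23,20],[40,1],[42,0],[43,14],[50,0]]
[[15,12],[23,20],[40,1],[42,0],[43,14],[48,19],[49,14],[50,0]]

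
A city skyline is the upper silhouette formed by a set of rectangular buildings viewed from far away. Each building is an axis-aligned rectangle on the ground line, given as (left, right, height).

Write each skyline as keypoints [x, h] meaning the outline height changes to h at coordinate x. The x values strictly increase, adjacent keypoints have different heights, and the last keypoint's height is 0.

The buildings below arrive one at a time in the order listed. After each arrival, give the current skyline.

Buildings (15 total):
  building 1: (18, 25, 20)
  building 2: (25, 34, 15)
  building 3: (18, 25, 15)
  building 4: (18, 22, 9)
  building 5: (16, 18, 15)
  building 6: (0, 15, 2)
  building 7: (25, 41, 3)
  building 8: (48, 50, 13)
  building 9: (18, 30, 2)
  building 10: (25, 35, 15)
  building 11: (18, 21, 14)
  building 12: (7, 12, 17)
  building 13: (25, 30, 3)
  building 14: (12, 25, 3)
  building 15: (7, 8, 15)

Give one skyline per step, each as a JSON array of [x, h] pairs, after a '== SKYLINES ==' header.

== SKYLINES ==
[[18,20],[25,0]]
[[18,20],[25,15],[34,0]]
[[18,20],[25,15],[34,0]]
[[18,20],[25,15],[34,0]]
[[16,15],[18,20],[25,15],[34,0]]
[[0,2],[15,0],[16,15],[18,20],[25,15],[34,0]]
[[0,2],[15,0],[16,15],[18,20],[25,15],[34,3],[41,0]]
[[0,2],[15,0],[16,15],[18,20],[25,15],[34,3],[41,0],[48,13],[50,0]]
[[0,2],[15,0],[16,15],[18,20],[25,15],[34,3],[41,0],[48,13],[50,0]]
[[0,2],[15,0],[16,15],[18,20],[25,15],[35,3],[41,0],[48,13],[50,0]]
[[0,2],[15,0],[16,15],[18,20],[25,15],[35,3],[41,0],[48,13],[50,0]]
[[0,2],[7,17],[12,2],[15,0],[16,15],[18,20],[25,15],[35,3],[41,0],[48,13],[50,0]]
[[0,2],[7,17],[12,2],[15,0],[16,15],[18,20],[25,15],[35,3],[41,0],[48,13],[50,0]]
[[0,2],[7,17],[12,3],[16,15],[18,20],[25,15],[35,3],[41,0],[48,13],[50,0]]
[[0,2],[7,17],[12,3],[16,15],[18,20],[25,15],[35,3],[41,0],[48,13],[50,0]]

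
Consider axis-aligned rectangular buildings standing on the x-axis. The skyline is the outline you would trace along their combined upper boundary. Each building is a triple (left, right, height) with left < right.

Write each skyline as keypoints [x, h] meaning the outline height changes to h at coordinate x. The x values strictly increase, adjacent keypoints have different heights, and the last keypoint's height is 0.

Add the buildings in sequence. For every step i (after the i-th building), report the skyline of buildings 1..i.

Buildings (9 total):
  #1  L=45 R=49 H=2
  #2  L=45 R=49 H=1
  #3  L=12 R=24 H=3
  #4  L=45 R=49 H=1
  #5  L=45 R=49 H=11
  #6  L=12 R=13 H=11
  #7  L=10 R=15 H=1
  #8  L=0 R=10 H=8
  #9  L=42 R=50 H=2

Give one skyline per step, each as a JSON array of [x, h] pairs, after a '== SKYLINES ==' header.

== SKYLINES ==
[[45,2],[49,0]]
[[45,2],[49,0]]
[[12,3],[24,0],[45,2],[49,0]]
[[12,3],[24,0],[45,2],[49,0]]
[[12,3],[24,0],[45,11],[49,0]]
[[12,11],[13,3],[24,0],[45,11],[49,0]]
[[10,1],[12,11],[13,3],[24,0],[45,11],[49,0]]
[[0,8],[10,1],[12,11],[13,3],[24,0],[45,11],[49,0]]
[[0,8],[10,1],[12,11],[13,3],[24,0],[42,2],[45,11],[49,2],[50,0]]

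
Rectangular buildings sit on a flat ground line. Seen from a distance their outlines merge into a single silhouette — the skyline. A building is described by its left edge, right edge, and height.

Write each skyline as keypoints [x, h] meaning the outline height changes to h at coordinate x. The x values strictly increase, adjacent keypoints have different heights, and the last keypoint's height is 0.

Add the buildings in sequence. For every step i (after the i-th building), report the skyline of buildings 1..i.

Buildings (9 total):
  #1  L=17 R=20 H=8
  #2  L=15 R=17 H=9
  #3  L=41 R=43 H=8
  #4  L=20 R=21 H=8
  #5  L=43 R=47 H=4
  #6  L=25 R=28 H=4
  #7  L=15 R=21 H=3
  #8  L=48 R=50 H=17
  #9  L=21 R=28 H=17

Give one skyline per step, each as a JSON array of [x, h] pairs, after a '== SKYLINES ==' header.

== SKYLINES ==
[[17,8],[20,0]]
[[15,9],[17,8],[20,0]]
[[15,9],[17,8],[20,0],[41,8],[43,0]]
[[15,9],[17,8],[21,0],[41,8],[43,0]]
[[15,9],[17,8],[21,0],[41,8],[43,4],[47,0]]
[[15,9],[17,8],[21,0],[25,4],[28,0],[41,8],[43,4],[47,0]]
[[15,9],[17,8],[21,0],[25,4],[28,0],[41,8],[43,4],[47,0]]
[[15,9],[17,8],[21,0],[25,4],[28,0],[41,8],[43,4],[47,0],[48,17],[50,0]]
[[15,9],[17,8],[21,17],[28,0],[41,8],[43,4],[47,0],[48,17],[50,0]]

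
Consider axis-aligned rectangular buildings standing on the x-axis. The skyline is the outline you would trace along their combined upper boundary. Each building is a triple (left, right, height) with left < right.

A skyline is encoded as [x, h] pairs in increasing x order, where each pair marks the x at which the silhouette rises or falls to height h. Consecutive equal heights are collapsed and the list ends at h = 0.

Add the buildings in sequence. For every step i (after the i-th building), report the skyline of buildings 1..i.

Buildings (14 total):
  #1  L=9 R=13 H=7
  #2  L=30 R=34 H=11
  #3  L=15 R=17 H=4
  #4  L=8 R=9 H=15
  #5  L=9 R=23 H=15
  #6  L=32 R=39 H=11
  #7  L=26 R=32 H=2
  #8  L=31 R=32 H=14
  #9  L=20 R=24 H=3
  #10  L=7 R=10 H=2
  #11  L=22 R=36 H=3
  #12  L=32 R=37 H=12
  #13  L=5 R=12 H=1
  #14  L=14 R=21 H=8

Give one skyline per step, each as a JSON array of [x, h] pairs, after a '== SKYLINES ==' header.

== SKYLINES ==
[[9,7],[13,0]]
[[9,7],[13,0],[30,11],[34,0]]
[[9,7],[13,0],[15,4],[17,0],[30,11],[34,0]]
[[8,15],[9,7],[13,0],[15,4],[17,0],[30,11],[34,0]]
[[8,15],[23,0],[30,11],[34,0]]
[[8,15],[23,0],[30,11],[39,0]]
[[8,15],[23,0],[26,2],[30,11],[39,0]]
[[8,15],[23,0],[26,2],[30,11],[31,14],[32,11],[39,0]]
[[8,15],[23,3],[24,0],[26,2],[30,11],[31,14],[32,11],[39,0]]
[[7,2],[8,15],[23,3],[24,0],[26,2],[30,11],[31,14],[32,11],[39,0]]
[[7,2],[8,15],[23,3],[30,11],[31,14],[32,11],[39,0]]
[[7,2],[8,15],[23,3],[30,11],[31,14],[32,12],[37,11],[39,0]]
[[5,1],[7,2],[8,15],[23,3],[30,11],[31,14],[32,12],[37,11],[39,0]]
[[5,1],[7,2],[8,15],[23,3],[30,11],[31,14],[32,12],[37,11],[39,0]]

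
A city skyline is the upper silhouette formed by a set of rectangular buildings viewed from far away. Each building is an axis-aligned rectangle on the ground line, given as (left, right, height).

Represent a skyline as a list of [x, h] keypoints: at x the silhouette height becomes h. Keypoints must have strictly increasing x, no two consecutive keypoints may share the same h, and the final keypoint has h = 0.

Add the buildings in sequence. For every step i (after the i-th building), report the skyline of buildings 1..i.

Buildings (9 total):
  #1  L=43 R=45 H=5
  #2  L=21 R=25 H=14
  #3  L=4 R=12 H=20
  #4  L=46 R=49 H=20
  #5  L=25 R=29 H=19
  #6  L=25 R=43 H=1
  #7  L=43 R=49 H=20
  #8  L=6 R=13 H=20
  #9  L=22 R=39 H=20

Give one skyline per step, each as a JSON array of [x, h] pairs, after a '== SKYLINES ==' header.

== SKYLINES ==
[[43,5],[45,0]]
[[21,14],[25,0],[43,5],[45,0]]
[[4,20],[12,0],[21,14],[25,0],[43,5],[45,0]]
[[4,20],[12,0],[21,14],[25,0],[43,5],[45,0],[46,20],[49,0]]
[[4,20],[12,0],[21,14],[25,19],[29,0],[43,5],[45,0],[46,20],[49,0]]
[[4,20],[12,0],[21,14],[25,19],[29,1],[43,5],[45,0],[46,20],[49,0]]
[[4,20],[12,0],[21,14],[25,19],[29,1],[43,20],[49,0]]
[[4,20],[13,0],[21,14],[25,19],[29,1],[43,20],[49,0]]
[[4,20],[13,0],[21,14],[22,20],[39,1],[43,20],[49,0]]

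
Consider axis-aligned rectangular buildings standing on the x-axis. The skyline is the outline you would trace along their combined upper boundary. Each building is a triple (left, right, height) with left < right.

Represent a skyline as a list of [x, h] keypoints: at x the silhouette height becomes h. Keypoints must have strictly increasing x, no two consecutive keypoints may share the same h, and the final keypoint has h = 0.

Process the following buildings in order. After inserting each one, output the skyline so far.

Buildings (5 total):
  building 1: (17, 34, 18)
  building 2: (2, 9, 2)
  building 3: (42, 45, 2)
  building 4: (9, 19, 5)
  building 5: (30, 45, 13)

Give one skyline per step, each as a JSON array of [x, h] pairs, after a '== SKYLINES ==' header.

== SKYLINES ==
[[17,18],[34,0]]
[[2,2],[9,0],[17,18],[34,0]]
[[2,2],[9,0],[17,18],[34,0],[42,2],[45,0]]
[[2,2],[9,5],[17,18],[34,0],[42,2],[45,0]]
[[2,2],[9,5],[17,18],[34,13],[45,0]]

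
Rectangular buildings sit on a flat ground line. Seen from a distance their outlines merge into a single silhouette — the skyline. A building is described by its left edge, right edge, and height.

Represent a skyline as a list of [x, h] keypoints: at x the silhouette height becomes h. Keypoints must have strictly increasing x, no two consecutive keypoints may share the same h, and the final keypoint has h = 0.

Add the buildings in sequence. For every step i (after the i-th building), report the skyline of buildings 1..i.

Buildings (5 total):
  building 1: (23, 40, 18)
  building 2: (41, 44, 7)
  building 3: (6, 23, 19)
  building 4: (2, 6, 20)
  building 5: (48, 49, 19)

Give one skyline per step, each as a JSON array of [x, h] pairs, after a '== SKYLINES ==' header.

== SKYLINES ==
[[23,18],[40,0]]
[[23,18],[40,0],[41,7],[44,0]]
[[6,19],[23,18],[40,0],[41,7],[44,0]]
[[2,20],[6,19],[23,18],[40,0],[41,7],[44,0]]
[[2,20],[6,19],[23,18],[40,0],[41,7],[44,0],[48,19],[49,0]]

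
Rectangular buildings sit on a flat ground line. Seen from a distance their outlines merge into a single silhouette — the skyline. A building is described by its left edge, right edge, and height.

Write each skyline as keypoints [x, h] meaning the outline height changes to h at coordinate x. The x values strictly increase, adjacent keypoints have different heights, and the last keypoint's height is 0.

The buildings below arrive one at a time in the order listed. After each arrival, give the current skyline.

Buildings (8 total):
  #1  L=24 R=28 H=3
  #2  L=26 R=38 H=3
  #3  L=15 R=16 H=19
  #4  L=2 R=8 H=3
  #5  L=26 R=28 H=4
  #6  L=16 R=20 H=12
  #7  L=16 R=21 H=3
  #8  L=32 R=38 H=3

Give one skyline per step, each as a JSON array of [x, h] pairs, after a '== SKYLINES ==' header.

== SKYLINES ==
[[24,3],[28,0]]
[[24,3],[38,0]]
[[15,19],[16,0],[24,3],[38,0]]
[[2,3],[8,0],[15,19],[16,0],[24,3],[38,0]]
[[2,3],[8,0],[15,19],[16,0],[24,3],[26,4],[28,3],[38,0]]
[[2,3],[8,0],[15,19],[16,12],[20,0],[24,3],[26,4],[28,3],[38,0]]
[[2,3],[8,0],[15,19],[16,12],[20,3],[21,0],[24,3],[26,4],[28,3],[38,0]]
[[2,3],[8,0],[15,19],[16,12],[20,3],[21,0],[24,3],[26,4],[28,3],[38,0]]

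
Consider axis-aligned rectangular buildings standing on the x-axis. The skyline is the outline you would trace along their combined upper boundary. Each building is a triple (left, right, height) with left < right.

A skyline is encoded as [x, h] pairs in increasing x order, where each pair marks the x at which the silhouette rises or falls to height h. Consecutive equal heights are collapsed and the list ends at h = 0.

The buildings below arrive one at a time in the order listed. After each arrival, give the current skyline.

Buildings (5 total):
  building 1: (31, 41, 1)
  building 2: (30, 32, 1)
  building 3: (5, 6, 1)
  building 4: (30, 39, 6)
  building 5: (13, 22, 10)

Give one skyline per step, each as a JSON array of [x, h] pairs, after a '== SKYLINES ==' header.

== SKYLINES ==
[[31,1],[41,0]]
[[30,1],[41,0]]
[[5,1],[6,0],[30,1],[41,0]]
[[5,1],[6,0],[30,6],[39,1],[41,0]]
[[5,1],[6,0],[13,10],[22,0],[30,6],[39,1],[41,0]]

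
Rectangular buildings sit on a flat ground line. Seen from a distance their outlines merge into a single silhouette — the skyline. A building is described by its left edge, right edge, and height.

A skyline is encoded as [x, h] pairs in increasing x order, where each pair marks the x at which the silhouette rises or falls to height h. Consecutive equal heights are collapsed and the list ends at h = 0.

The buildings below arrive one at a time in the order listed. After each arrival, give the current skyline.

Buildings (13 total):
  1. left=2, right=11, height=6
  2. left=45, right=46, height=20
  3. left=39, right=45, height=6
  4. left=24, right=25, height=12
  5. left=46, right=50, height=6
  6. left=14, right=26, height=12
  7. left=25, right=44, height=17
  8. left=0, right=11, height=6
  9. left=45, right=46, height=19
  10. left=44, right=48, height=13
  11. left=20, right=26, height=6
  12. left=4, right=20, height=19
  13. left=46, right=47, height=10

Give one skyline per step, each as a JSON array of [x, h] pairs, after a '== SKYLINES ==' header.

== SKYLINES ==
[[2,6],[11,0]]
[[2,6],[11,0],[45,20],[46,0]]
[[2,6],[11,0],[39,6],[45,20],[46,0]]
[[2,6],[11,0],[24,12],[25,0],[39,6],[45,20],[46,0]]
[[2,6],[11,0],[24,12],[25,0],[39,6],[45,20],[46,6],[50,0]]
[[2,6],[11,0],[14,12],[26,0],[39,6],[45,20],[46,6],[50,0]]
[[2,6],[11,0],[14,12],[25,17],[44,6],[45,20],[46,6],[50,0]]
[[0,6],[11,0],[14,12],[25,17],[44,6],[45,20],[46,6],[50,0]]
[[0,6],[11,0],[14,12],[25,17],[44,6],[45,20],[46,6],[50,0]]
[[0,6],[11,0],[14,12],[25,17],[44,13],[45,20],[46,13],[48,6],[50,0]]
[[0,6],[11,0],[14,12],[25,17],[44,13],[45,20],[46,13],[48,6],[50,0]]
[[0,6],[4,19],[20,12],[25,17],[44,13],[45,20],[46,13],[48,6],[50,0]]
[[0,6],[4,19],[20,12],[25,17],[44,13],[45,20],[46,13],[48,6],[50,0]]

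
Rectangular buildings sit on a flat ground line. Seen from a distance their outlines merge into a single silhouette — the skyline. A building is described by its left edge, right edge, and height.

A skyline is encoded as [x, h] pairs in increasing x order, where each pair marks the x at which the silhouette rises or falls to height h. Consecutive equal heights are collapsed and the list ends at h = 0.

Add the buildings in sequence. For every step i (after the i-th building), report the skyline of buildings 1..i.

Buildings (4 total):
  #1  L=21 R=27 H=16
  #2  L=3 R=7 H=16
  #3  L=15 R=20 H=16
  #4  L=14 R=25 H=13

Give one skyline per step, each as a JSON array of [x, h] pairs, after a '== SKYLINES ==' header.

== SKYLINES ==
[[21,16],[27,0]]
[[3,16],[7,0],[21,16],[27,0]]
[[3,16],[7,0],[15,16],[20,0],[21,16],[27,0]]
[[3,16],[7,0],[14,13],[15,16],[20,13],[21,16],[27,0]]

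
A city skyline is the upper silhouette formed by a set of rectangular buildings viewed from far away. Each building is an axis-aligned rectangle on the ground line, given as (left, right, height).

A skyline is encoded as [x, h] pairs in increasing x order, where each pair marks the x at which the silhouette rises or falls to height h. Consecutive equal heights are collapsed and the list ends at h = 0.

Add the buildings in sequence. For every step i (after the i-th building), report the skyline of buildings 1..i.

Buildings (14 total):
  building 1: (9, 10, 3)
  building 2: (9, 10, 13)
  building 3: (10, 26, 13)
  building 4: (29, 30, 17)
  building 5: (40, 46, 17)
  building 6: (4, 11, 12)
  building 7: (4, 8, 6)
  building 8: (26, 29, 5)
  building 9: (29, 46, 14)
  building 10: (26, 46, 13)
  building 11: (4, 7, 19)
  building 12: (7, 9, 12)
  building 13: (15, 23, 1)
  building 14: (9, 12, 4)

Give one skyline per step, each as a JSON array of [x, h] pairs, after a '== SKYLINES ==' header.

== SKYLINES ==
[[9,3],[10,0]]
[[9,13],[10,0]]
[[9,13],[26,0]]
[[9,13],[26,0],[29,17],[30,0]]
[[9,13],[26,0],[29,17],[30,0],[40,17],[46,0]]
[[4,12],[9,13],[26,0],[29,17],[30,0],[40,17],[46,0]]
[[4,12],[9,13],[26,0],[29,17],[30,0],[40,17],[46,0]]
[[4,12],[9,13],[26,5],[29,17],[30,0],[40,17],[46,0]]
[[4,12],[9,13],[26,5],[29,17],[30,14],[40,17],[46,0]]
[[4,12],[9,13],[29,17],[30,14],[40,17],[46,0]]
[[4,19],[7,12],[9,13],[29,17],[30,14],[40,17],[46,0]]
[[4,19],[7,12],[9,13],[29,17],[30,14],[40,17],[46,0]]
[[4,19],[7,12],[9,13],[29,17],[30,14],[40,17],[46,0]]
[[4,19],[7,12],[9,13],[29,17],[30,14],[40,17],[46,0]]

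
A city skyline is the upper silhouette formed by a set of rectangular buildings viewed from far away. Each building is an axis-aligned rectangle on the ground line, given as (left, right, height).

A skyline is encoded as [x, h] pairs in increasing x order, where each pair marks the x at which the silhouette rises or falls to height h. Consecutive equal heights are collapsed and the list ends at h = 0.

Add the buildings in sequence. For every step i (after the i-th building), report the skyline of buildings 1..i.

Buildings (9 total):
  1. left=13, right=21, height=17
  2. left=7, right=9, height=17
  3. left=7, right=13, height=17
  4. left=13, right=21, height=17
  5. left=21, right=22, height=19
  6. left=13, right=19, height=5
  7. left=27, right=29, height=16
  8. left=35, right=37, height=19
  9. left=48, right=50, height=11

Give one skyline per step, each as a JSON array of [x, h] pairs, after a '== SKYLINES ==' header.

== SKYLINES ==
[[13,17],[21,0]]
[[7,17],[9,0],[13,17],[21,0]]
[[7,17],[21,0]]
[[7,17],[21,0]]
[[7,17],[21,19],[22,0]]
[[7,17],[21,19],[22,0]]
[[7,17],[21,19],[22,0],[27,16],[29,0]]
[[7,17],[21,19],[22,0],[27,16],[29,0],[35,19],[37,0]]
[[7,17],[21,19],[22,0],[27,16],[29,0],[35,19],[37,0],[48,11],[50,0]]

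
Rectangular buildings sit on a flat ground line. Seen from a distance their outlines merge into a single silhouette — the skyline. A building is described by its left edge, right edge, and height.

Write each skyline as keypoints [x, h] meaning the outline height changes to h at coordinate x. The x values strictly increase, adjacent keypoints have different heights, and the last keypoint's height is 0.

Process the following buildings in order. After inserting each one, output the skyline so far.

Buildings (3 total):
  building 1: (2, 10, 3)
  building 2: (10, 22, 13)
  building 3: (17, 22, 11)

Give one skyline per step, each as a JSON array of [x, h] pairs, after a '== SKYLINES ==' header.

== SKYLINES ==
[[2,3],[10,0]]
[[2,3],[10,13],[22,0]]
[[2,3],[10,13],[22,0]]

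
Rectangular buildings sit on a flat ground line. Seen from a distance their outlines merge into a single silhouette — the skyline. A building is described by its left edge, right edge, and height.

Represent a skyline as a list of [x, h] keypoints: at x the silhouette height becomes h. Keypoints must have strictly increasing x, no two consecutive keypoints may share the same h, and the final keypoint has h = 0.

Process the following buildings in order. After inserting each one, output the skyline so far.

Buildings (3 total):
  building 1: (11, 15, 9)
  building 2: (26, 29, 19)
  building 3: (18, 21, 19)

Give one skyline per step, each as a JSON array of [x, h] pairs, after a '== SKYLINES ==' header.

== SKYLINES ==
[[11,9],[15,0]]
[[11,9],[15,0],[26,19],[29,0]]
[[11,9],[15,0],[18,19],[21,0],[26,19],[29,0]]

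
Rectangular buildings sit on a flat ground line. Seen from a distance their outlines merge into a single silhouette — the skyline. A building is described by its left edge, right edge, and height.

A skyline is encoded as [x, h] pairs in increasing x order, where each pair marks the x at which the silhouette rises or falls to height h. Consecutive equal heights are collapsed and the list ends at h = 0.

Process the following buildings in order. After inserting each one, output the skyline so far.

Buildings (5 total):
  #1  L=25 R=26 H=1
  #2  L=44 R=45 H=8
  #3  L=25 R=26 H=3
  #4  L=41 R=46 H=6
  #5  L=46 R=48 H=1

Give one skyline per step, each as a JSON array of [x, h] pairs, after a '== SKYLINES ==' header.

== SKYLINES ==
[[25,1],[26,0]]
[[25,1],[26,0],[44,8],[45,0]]
[[25,3],[26,0],[44,8],[45,0]]
[[25,3],[26,0],[41,6],[44,8],[45,6],[46,0]]
[[25,3],[26,0],[41,6],[44,8],[45,6],[46,1],[48,0]]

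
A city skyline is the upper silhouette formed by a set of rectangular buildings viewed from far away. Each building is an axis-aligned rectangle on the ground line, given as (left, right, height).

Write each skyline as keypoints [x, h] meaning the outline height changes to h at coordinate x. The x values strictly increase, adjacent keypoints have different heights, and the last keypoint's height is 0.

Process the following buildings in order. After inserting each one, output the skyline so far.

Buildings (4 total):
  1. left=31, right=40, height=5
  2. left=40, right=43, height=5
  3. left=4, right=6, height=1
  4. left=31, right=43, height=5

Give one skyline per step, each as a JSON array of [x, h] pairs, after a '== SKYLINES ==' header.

== SKYLINES ==
[[31,5],[40,0]]
[[31,5],[43,0]]
[[4,1],[6,0],[31,5],[43,0]]
[[4,1],[6,0],[31,5],[43,0]]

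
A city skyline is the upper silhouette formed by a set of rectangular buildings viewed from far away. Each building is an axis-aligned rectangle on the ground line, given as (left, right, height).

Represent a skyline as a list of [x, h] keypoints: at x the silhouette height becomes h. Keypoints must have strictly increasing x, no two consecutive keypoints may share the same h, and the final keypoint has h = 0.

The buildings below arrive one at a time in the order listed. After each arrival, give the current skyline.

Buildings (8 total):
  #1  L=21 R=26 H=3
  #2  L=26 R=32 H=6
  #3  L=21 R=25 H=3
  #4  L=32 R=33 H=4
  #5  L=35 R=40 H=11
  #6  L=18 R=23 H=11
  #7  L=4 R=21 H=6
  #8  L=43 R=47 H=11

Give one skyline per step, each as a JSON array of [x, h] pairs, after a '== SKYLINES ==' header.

== SKYLINES ==
[[21,3],[26,0]]
[[21,3],[26,6],[32,0]]
[[21,3],[26,6],[32,0]]
[[21,3],[26,6],[32,4],[33,0]]
[[21,3],[26,6],[32,4],[33,0],[35,11],[40,0]]
[[18,11],[23,3],[26,6],[32,4],[33,0],[35,11],[40,0]]
[[4,6],[18,11],[23,3],[26,6],[32,4],[33,0],[35,11],[40,0]]
[[4,6],[18,11],[23,3],[26,6],[32,4],[33,0],[35,11],[40,0],[43,11],[47,0]]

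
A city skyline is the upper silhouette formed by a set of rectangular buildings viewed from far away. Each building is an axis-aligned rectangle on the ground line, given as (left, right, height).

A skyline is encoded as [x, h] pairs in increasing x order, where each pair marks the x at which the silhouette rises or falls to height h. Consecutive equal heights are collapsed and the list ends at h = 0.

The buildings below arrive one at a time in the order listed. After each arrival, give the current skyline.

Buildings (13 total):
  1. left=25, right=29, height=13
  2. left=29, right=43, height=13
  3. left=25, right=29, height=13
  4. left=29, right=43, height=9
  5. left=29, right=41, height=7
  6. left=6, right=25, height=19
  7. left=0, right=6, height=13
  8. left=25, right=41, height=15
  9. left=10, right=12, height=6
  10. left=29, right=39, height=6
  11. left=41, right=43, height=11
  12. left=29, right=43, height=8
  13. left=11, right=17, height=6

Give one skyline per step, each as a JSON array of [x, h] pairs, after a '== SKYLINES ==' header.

== SKYLINES ==
[[25,13],[29,0]]
[[25,13],[43,0]]
[[25,13],[43,0]]
[[25,13],[43,0]]
[[25,13],[43,0]]
[[6,19],[25,13],[43,0]]
[[0,13],[6,19],[25,13],[43,0]]
[[0,13],[6,19],[25,15],[41,13],[43,0]]
[[0,13],[6,19],[25,15],[41,13],[43,0]]
[[0,13],[6,19],[25,15],[41,13],[43,0]]
[[0,13],[6,19],[25,15],[41,13],[43,0]]
[[0,13],[6,19],[25,15],[41,13],[43,0]]
[[0,13],[6,19],[25,15],[41,13],[43,0]]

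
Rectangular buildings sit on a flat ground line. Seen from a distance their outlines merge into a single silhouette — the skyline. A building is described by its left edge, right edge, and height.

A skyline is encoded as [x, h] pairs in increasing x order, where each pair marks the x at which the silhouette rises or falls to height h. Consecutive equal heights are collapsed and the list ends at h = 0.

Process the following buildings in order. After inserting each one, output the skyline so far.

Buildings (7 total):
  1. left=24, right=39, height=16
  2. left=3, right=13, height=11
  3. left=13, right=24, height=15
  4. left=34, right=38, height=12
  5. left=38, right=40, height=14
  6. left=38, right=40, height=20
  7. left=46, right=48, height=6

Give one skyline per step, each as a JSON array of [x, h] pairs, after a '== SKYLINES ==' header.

== SKYLINES ==
[[24,16],[39,0]]
[[3,11],[13,0],[24,16],[39,0]]
[[3,11],[13,15],[24,16],[39,0]]
[[3,11],[13,15],[24,16],[39,0]]
[[3,11],[13,15],[24,16],[39,14],[40,0]]
[[3,11],[13,15],[24,16],[38,20],[40,0]]
[[3,11],[13,15],[24,16],[38,20],[40,0],[46,6],[48,0]]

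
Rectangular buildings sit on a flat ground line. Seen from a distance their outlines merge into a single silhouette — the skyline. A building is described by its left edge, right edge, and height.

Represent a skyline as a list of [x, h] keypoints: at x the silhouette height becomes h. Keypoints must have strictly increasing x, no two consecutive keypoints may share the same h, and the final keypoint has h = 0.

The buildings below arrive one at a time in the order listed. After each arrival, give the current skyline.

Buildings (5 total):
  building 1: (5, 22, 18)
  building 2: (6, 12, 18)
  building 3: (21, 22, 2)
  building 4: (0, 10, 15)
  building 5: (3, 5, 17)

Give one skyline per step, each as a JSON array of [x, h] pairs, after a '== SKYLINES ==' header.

== SKYLINES ==
[[5,18],[22,0]]
[[5,18],[22,0]]
[[5,18],[22,0]]
[[0,15],[5,18],[22,0]]
[[0,15],[3,17],[5,18],[22,0]]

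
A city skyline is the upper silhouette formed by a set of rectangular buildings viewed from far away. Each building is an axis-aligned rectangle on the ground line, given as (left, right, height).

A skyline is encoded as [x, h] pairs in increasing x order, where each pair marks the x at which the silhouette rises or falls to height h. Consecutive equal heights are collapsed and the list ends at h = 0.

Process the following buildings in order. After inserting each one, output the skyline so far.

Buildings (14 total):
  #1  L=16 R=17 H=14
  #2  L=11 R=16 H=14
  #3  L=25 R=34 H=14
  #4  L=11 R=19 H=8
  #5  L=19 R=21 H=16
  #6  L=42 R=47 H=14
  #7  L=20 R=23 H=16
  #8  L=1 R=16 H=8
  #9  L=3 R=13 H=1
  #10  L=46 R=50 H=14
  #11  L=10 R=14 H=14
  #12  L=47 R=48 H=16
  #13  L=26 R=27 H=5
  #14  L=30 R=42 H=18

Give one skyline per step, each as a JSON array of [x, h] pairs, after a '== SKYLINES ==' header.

== SKYLINES ==
[[16,14],[17,0]]
[[11,14],[17,0]]
[[11,14],[17,0],[25,14],[34,0]]
[[11,14],[17,8],[19,0],[25,14],[34,0]]
[[11,14],[17,8],[19,16],[21,0],[25,14],[34,0]]
[[11,14],[17,8],[19,16],[21,0],[25,14],[34,0],[42,14],[47,0]]
[[11,14],[17,8],[19,16],[23,0],[25,14],[34,0],[42,14],[47,0]]
[[1,8],[11,14],[17,8],[19,16],[23,0],[25,14],[34,0],[42,14],[47,0]]
[[1,8],[11,14],[17,8],[19,16],[23,0],[25,14],[34,0],[42,14],[47,0]]
[[1,8],[11,14],[17,8],[19,16],[23,0],[25,14],[34,0],[42,14],[50,0]]
[[1,8],[10,14],[17,8],[19,16],[23,0],[25,14],[34,0],[42,14],[50,0]]
[[1,8],[10,14],[17,8],[19,16],[23,0],[25,14],[34,0],[42,14],[47,16],[48,14],[50,0]]
[[1,8],[10,14],[17,8],[19,16],[23,0],[25,14],[34,0],[42,14],[47,16],[48,14],[50,0]]
[[1,8],[10,14],[17,8],[19,16],[23,0],[25,14],[30,18],[42,14],[47,16],[48,14],[50,0]]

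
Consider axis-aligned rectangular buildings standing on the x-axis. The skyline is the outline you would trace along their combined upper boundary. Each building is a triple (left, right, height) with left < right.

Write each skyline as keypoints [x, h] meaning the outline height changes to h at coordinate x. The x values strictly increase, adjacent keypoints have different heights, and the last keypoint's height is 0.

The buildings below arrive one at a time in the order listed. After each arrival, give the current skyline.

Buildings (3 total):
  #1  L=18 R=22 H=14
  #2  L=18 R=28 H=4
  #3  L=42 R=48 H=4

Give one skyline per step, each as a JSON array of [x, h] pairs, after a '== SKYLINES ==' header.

== SKYLINES ==
[[18,14],[22,0]]
[[18,14],[22,4],[28,0]]
[[18,14],[22,4],[28,0],[42,4],[48,0]]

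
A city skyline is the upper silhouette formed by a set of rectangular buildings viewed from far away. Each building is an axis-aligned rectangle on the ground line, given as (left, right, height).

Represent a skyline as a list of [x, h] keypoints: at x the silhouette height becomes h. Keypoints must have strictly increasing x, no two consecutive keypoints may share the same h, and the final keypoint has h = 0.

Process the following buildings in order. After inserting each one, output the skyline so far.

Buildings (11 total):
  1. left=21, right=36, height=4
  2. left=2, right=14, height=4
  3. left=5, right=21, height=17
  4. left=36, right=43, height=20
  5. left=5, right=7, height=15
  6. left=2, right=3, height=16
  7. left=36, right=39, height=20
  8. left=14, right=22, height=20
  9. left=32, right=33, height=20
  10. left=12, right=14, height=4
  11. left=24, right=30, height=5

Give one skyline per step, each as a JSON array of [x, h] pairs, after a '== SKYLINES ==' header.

== SKYLINES ==
[[21,4],[36,0]]
[[2,4],[14,0],[21,4],[36,0]]
[[2,4],[5,17],[21,4],[36,0]]
[[2,4],[5,17],[21,4],[36,20],[43,0]]
[[2,4],[5,17],[21,4],[36,20],[43,0]]
[[2,16],[3,4],[5,17],[21,4],[36,20],[43,0]]
[[2,16],[3,4],[5,17],[21,4],[36,20],[43,0]]
[[2,16],[3,4],[5,17],[14,20],[22,4],[36,20],[43,0]]
[[2,16],[3,4],[5,17],[14,20],[22,4],[32,20],[33,4],[36,20],[43,0]]
[[2,16],[3,4],[5,17],[14,20],[22,4],[32,20],[33,4],[36,20],[43,0]]
[[2,16],[3,4],[5,17],[14,20],[22,4],[24,5],[30,4],[32,20],[33,4],[36,20],[43,0]]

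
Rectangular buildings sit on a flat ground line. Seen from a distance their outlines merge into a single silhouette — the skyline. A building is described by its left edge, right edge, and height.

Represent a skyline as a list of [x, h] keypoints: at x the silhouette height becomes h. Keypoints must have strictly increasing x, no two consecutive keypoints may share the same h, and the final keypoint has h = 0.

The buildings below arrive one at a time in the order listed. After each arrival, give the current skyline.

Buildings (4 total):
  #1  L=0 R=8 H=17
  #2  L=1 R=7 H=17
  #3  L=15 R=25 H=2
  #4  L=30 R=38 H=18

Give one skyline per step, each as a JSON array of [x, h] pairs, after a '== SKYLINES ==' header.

== SKYLINES ==
[[0,17],[8,0]]
[[0,17],[8,0]]
[[0,17],[8,0],[15,2],[25,0]]
[[0,17],[8,0],[15,2],[25,0],[30,18],[38,0]]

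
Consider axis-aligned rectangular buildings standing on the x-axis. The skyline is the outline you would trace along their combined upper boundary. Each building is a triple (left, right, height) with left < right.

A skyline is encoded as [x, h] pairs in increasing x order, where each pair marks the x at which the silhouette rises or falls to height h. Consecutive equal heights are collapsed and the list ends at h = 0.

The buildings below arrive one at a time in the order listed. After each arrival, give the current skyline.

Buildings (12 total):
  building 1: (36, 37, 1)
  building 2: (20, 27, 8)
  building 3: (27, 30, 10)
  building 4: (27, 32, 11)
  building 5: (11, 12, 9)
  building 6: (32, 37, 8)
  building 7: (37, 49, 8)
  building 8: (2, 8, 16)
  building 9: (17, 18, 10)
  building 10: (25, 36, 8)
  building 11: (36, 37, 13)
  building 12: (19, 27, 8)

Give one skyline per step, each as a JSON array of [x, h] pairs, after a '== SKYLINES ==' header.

== SKYLINES ==
[[36,1],[37,0]]
[[20,8],[27,0],[36,1],[37,0]]
[[20,8],[27,10],[30,0],[36,1],[37,0]]
[[20,8],[27,11],[32,0],[36,1],[37,0]]
[[11,9],[12,0],[20,8],[27,11],[32,0],[36,1],[37,0]]
[[11,9],[12,0],[20,8],[27,11],[32,8],[37,0]]
[[11,9],[12,0],[20,8],[27,11],[32,8],[49,0]]
[[2,16],[8,0],[11,9],[12,0],[20,8],[27,11],[32,8],[49,0]]
[[2,16],[8,0],[11,9],[12,0],[17,10],[18,0],[20,8],[27,11],[32,8],[49,0]]
[[2,16],[8,0],[11,9],[12,0],[17,10],[18,0],[20,8],[27,11],[32,8],[49,0]]
[[2,16],[8,0],[11,9],[12,0],[17,10],[18,0],[20,8],[27,11],[32,8],[36,13],[37,8],[49,0]]
[[2,16],[8,0],[11,9],[12,0],[17,10],[18,0],[19,8],[27,11],[32,8],[36,13],[37,8],[49,0]]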